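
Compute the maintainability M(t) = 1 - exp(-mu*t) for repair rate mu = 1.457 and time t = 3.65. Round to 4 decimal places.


mu = 1.457, t = 3.65
mu * t = 1.457 * 3.65 = 5.3181
exp(-5.3181) = 0.0049
M(t) = 1 - 0.0049
M(t) = 0.9951

0.9951


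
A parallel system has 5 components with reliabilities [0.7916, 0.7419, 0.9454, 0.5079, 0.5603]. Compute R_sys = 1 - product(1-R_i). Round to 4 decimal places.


Components: [0.7916, 0.7419, 0.9454, 0.5079, 0.5603]
(1 - 0.7916) = 0.2084, running product = 0.2084
(1 - 0.7419) = 0.2581, running product = 0.0538
(1 - 0.9454) = 0.0546, running product = 0.0029
(1 - 0.5079) = 0.4921, running product = 0.0014
(1 - 0.5603) = 0.4397, running product = 0.0006
Product of (1-R_i) = 0.0006
R_sys = 1 - 0.0006 = 0.9994

0.9994


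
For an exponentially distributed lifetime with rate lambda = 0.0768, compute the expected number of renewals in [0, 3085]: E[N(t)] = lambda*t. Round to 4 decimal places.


lambda = 0.0768
t = 3085
E[N(t)] = lambda * t
E[N(t)] = 0.0768 * 3085
E[N(t)] = 236.928

236.928


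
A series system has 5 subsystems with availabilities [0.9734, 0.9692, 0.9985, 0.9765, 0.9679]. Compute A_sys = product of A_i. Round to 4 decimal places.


Subsystems: [0.9734, 0.9692, 0.9985, 0.9765, 0.9679]
After subsystem 1 (A=0.9734): product = 0.9734
After subsystem 2 (A=0.9692): product = 0.9434
After subsystem 3 (A=0.9985): product = 0.942
After subsystem 4 (A=0.9765): product = 0.9199
After subsystem 5 (A=0.9679): product = 0.8903
A_sys = 0.8903

0.8903


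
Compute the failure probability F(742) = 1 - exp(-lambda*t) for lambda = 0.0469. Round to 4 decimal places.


lambda = 0.0469, t = 742
lambda * t = 34.7998
exp(-34.7998) = 0.0
F(t) = 1 - 0.0
F(t) = 1.0

1.0


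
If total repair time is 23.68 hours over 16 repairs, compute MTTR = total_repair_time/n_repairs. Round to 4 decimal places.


total_repair_time = 23.68
n_repairs = 16
MTTR = 23.68 / 16
MTTR = 1.48

1.48


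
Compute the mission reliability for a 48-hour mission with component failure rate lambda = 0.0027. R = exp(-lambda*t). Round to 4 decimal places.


lambda = 0.0027
mission_time = 48
lambda * t = 0.0027 * 48 = 0.1296
R = exp(-0.1296)
R = 0.8784

0.8784


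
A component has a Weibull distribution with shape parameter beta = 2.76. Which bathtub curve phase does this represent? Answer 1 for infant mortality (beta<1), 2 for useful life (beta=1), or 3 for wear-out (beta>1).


beta = 2.76
Compare beta to 1:
beta < 1 => infant mortality (phase 1)
beta = 1 => useful life (phase 2)
beta > 1 => wear-out (phase 3)
Since beta = 2.76, this is wear-out (increasing failure rate)
Phase = 3

3


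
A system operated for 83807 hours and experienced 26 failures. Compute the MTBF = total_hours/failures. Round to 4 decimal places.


total_hours = 83807
failures = 26
MTBF = 83807 / 26
MTBF = 3223.3462

3223.3462


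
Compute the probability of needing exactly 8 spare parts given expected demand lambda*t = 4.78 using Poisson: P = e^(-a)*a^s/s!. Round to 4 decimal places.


a = 4.78, s = 8
e^(-a) = e^(-4.78) = 0.0084
a^s = 4.78^8 = 272535.5578
s! = 40320
P = 0.0084 * 272535.5578 / 40320
P = 0.0568

0.0568


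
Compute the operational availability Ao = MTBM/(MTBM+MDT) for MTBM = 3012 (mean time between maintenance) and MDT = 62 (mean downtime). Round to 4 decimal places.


MTBM = 3012
MDT = 62
MTBM + MDT = 3074
Ao = 3012 / 3074
Ao = 0.9798

0.9798


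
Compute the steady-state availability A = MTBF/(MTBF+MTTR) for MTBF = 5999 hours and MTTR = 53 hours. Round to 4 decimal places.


MTBF = 5999
MTTR = 53
MTBF + MTTR = 6052
A = 5999 / 6052
A = 0.9912

0.9912


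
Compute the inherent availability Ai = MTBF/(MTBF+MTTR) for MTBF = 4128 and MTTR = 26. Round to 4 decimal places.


MTBF = 4128
MTTR = 26
MTBF + MTTR = 4154
Ai = 4128 / 4154
Ai = 0.9937

0.9937


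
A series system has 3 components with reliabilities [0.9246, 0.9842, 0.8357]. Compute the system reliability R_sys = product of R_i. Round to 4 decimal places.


Components: [0.9246, 0.9842, 0.8357]
After component 1 (R=0.9246): product = 0.9246
After component 2 (R=0.9842): product = 0.91
After component 3 (R=0.8357): product = 0.7605
R_sys = 0.7605

0.7605


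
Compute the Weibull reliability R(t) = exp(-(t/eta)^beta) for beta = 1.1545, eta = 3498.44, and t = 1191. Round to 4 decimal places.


beta = 1.1545, eta = 3498.44, t = 1191
t/eta = 1191 / 3498.44 = 0.3404
(t/eta)^beta = 0.3404^1.1545 = 0.2882
R(t) = exp(-0.2882)
R(t) = 0.7496

0.7496


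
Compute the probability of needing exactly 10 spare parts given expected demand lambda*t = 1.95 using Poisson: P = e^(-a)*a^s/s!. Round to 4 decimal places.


a = 1.95, s = 10
e^(-a) = e^(-1.95) = 0.1423
a^s = 1.95^10 = 794.9615
s! = 3628800
P = 0.1423 * 794.9615 / 3628800
P = 0.0

0.0


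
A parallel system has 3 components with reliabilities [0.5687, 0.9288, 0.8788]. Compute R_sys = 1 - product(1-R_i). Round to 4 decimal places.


Components: [0.5687, 0.9288, 0.8788]
(1 - 0.5687) = 0.4313, running product = 0.4313
(1 - 0.9288) = 0.0712, running product = 0.0307
(1 - 0.8788) = 0.1212, running product = 0.0037
Product of (1-R_i) = 0.0037
R_sys = 1 - 0.0037 = 0.9963

0.9963


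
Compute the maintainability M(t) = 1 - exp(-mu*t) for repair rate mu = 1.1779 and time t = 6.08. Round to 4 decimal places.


mu = 1.1779, t = 6.08
mu * t = 1.1779 * 6.08 = 7.1616
exp(-7.1616) = 0.0008
M(t) = 1 - 0.0008
M(t) = 0.9992

0.9992


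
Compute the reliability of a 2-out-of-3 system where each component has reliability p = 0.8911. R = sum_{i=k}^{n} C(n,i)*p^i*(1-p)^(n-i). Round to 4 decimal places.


k = 2, n = 3, p = 0.8911
i=2: C(3,2)=3 * 0.8911^2 * 0.1089^1 = 0.2594
i=3: C(3,3)=1 * 0.8911^3 * 0.1089^0 = 0.7076
R = sum of terms = 0.967

0.967


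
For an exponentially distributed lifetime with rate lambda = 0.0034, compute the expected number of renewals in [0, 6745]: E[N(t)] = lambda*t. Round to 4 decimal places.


lambda = 0.0034
t = 6745
E[N(t)] = lambda * t
E[N(t)] = 0.0034 * 6745
E[N(t)] = 22.933

22.933


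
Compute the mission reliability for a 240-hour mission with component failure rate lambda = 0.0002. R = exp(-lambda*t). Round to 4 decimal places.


lambda = 0.0002
mission_time = 240
lambda * t = 0.0002 * 240 = 0.048
R = exp(-0.048)
R = 0.9531

0.9531


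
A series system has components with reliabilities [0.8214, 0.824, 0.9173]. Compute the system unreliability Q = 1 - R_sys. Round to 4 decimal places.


Components: [0.8214, 0.824, 0.9173]
After component 1: product = 0.8214
After component 2: product = 0.6768
After component 3: product = 0.6209
R_sys = 0.6209
Q = 1 - 0.6209 = 0.3791

0.3791


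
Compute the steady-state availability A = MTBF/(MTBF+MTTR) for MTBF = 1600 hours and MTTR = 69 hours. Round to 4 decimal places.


MTBF = 1600
MTTR = 69
MTBF + MTTR = 1669
A = 1600 / 1669
A = 0.9587

0.9587


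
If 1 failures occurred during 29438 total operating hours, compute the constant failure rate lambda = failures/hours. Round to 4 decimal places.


failures = 1
total_hours = 29438
lambda = 1 / 29438
lambda = 0.0

0.0


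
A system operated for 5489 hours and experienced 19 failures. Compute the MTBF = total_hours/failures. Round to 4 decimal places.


total_hours = 5489
failures = 19
MTBF = 5489 / 19
MTBF = 288.8947

288.8947


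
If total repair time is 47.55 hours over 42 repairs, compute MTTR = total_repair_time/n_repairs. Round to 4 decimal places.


total_repair_time = 47.55
n_repairs = 42
MTTR = 47.55 / 42
MTTR = 1.1321

1.1321


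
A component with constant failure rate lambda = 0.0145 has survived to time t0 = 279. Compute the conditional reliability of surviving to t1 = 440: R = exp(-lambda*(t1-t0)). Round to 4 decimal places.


lambda = 0.0145
t0 = 279, t1 = 440
t1 - t0 = 161
lambda * (t1-t0) = 0.0145 * 161 = 2.3345
R = exp(-2.3345)
R = 0.0969

0.0969


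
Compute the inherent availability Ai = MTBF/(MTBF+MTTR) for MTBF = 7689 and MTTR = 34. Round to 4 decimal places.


MTBF = 7689
MTTR = 34
MTBF + MTTR = 7723
Ai = 7689 / 7723
Ai = 0.9956

0.9956


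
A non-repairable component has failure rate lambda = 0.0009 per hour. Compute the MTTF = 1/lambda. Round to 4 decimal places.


lambda = 0.0009
MTTF = 1 / 0.0009
MTTF = 1111.1111

1111.1111


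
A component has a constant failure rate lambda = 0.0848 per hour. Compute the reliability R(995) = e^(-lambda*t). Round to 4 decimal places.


lambda = 0.0848
t = 995
lambda * t = 84.376
R(t) = e^(-84.376)
R(t) = 0.0

0.0


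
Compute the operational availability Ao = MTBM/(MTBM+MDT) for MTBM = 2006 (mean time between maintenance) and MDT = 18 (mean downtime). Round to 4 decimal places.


MTBM = 2006
MDT = 18
MTBM + MDT = 2024
Ao = 2006 / 2024
Ao = 0.9911

0.9911


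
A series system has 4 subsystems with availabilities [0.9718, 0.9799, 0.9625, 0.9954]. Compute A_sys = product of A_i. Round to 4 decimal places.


Subsystems: [0.9718, 0.9799, 0.9625, 0.9954]
After subsystem 1 (A=0.9718): product = 0.9718
After subsystem 2 (A=0.9799): product = 0.9523
After subsystem 3 (A=0.9625): product = 0.9166
After subsystem 4 (A=0.9954): product = 0.9123
A_sys = 0.9123

0.9123


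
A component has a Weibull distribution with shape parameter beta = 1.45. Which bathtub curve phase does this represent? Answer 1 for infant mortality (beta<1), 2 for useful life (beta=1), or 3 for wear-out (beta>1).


beta = 1.45
Compare beta to 1:
beta < 1 => infant mortality (phase 1)
beta = 1 => useful life (phase 2)
beta > 1 => wear-out (phase 3)
Since beta = 1.45, this is wear-out (increasing failure rate)
Phase = 3

3


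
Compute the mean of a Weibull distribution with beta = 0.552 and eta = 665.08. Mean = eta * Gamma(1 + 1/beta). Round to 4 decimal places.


beta = 0.552, eta = 665.08
1/beta = 1.8116
1 + 1/beta = 2.8116
Gamma(2.8116) = 1.693
Mean = 665.08 * 1.693
Mean = 1125.9522

1125.9522


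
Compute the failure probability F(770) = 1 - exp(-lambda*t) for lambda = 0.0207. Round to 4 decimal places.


lambda = 0.0207, t = 770
lambda * t = 15.939
exp(-15.939) = 0.0
F(t) = 1 - 0.0
F(t) = 1.0

1.0


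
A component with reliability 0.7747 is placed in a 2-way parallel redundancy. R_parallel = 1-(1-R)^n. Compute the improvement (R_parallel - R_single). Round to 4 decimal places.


R_single = 0.7747, n = 2
1 - R_single = 0.2253
(1 - R_single)^n = 0.2253^2 = 0.0508
R_parallel = 1 - 0.0508 = 0.9492
Improvement = 0.9492 - 0.7747
Improvement = 0.1745

0.1745


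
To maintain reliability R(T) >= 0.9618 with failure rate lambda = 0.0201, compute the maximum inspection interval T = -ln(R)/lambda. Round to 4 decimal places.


R_target = 0.9618
lambda = 0.0201
-ln(0.9618) = 0.0389
T = 0.0389 / 0.0201
T = 1.9377

1.9377


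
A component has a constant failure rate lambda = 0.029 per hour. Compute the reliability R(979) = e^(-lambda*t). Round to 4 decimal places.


lambda = 0.029
t = 979
lambda * t = 28.391
R(t) = e^(-28.391)
R(t) = 0.0

0.0


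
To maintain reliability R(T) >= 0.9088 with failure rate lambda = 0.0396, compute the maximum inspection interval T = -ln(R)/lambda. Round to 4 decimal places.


R_target = 0.9088
lambda = 0.0396
-ln(0.9088) = 0.0956
T = 0.0956 / 0.0396
T = 2.4149

2.4149


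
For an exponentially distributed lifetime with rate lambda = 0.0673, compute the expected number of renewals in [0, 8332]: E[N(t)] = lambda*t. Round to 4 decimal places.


lambda = 0.0673
t = 8332
E[N(t)] = lambda * t
E[N(t)] = 0.0673 * 8332
E[N(t)] = 560.7436

560.7436


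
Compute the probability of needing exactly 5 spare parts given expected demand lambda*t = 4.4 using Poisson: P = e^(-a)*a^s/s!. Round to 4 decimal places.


a = 4.4, s = 5
e^(-a) = e^(-4.4) = 0.0123
a^s = 4.4^5 = 1649.1622
s! = 120
P = 0.0123 * 1649.1622 / 120
P = 0.1687

0.1687


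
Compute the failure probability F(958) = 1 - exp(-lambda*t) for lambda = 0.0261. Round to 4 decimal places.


lambda = 0.0261, t = 958
lambda * t = 25.0038
exp(-25.0038) = 0.0
F(t) = 1 - 0.0
F(t) = 1.0

1.0


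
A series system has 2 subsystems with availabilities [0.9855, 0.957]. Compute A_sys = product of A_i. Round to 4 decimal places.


Subsystems: [0.9855, 0.957]
After subsystem 1 (A=0.9855): product = 0.9855
After subsystem 2 (A=0.957): product = 0.9431
A_sys = 0.9431

0.9431


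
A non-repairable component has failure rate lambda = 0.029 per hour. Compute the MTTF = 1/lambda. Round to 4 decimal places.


lambda = 0.029
MTTF = 1 / 0.029
MTTF = 34.4828

34.4828


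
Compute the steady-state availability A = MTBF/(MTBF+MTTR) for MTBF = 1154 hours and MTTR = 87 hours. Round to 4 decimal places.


MTBF = 1154
MTTR = 87
MTBF + MTTR = 1241
A = 1154 / 1241
A = 0.9299

0.9299


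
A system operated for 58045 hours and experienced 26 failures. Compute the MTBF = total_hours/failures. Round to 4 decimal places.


total_hours = 58045
failures = 26
MTBF = 58045 / 26
MTBF = 2232.5

2232.5


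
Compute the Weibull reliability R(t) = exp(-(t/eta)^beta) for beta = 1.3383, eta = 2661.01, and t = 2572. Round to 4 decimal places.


beta = 1.3383, eta = 2661.01, t = 2572
t/eta = 2572 / 2661.01 = 0.9666
(t/eta)^beta = 0.9666^1.3383 = 0.9555
R(t) = exp(-0.9555)
R(t) = 0.3846

0.3846


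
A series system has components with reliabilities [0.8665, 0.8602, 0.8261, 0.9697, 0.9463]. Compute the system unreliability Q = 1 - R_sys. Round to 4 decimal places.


Components: [0.8665, 0.8602, 0.8261, 0.9697, 0.9463]
After component 1: product = 0.8665
After component 2: product = 0.7454
After component 3: product = 0.6157
After component 4: product = 0.5971
After component 5: product = 0.565
R_sys = 0.565
Q = 1 - 0.565 = 0.435

0.435


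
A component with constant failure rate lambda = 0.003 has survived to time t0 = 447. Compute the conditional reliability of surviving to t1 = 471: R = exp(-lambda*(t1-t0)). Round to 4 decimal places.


lambda = 0.003
t0 = 447, t1 = 471
t1 - t0 = 24
lambda * (t1-t0) = 0.003 * 24 = 0.072
R = exp(-0.072)
R = 0.9305

0.9305


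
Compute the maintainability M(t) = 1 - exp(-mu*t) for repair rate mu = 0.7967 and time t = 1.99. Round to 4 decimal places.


mu = 0.7967, t = 1.99
mu * t = 0.7967 * 1.99 = 1.5854
exp(-1.5854) = 0.2049
M(t) = 1 - 0.2049
M(t) = 0.7951

0.7951


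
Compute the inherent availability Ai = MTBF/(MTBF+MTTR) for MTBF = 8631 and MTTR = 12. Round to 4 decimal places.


MTBF = 8631
MTTR = 12
MTBF + MTTR = 8643
Ai = 8631 / 8643
Ai = 0.9986

0.9986


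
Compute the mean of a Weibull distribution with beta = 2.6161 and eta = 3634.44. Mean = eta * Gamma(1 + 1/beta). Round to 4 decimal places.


beta = 2.6161, eta = 3634.44
1/beta = 0.3822
1 + 1/beta = 1.3822
Gamma(1.3822) = 0.8884
Mean = 3634.44 * 0.8884
Mean = 3228.7475

3228.7475


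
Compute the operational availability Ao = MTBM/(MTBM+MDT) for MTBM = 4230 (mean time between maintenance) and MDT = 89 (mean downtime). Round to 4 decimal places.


MTBM = 4230
MDT = 89
MTBM + MDT = 4319
Ao = 4230 / 4319
Ao = 0.9794

0.9794


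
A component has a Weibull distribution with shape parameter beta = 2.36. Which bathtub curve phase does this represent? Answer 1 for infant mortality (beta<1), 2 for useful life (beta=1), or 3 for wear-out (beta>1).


beta = 2.36
Compare beta to 1:
beta < 1 => infant mortality (phase 1)
beta = 1 => useful life (phase 2)
beta > 1 => wear-out (phase 3)
Since beta = 2.36, this is wear-out (increasing failure rate)
Phase = 3

3


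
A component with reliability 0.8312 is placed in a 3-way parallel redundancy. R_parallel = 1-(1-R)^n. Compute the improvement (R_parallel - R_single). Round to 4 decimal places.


R_single = 0.8312, n = 3
1 - R_single = 0.1688
(1 - R_single)^n = 0.1688^3 = 0.0048
R_parallel = 1 - 0.0048 = 0.9952
Improvement = 0.9952 - 0.8312
Improvement = 0.164

0.164


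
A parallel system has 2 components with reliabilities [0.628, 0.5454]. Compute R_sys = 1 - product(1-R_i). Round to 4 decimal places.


Components: [0.628, 0.5454]
(1 - 0.628) = 0.372, running product = 0.372
(1 - 0.5454) = 0.4546, running product = 0.1691
Product of (1-R_i) = 0.1691
R_sys = 1 - 0.1691 = 0.8309

0.8309


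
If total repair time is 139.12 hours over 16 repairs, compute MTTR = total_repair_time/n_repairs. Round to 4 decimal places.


total_repair_time = 139.12
n_repairs = 16
MTTR = 139.12 / 16
MTTR = 8.695

8.695


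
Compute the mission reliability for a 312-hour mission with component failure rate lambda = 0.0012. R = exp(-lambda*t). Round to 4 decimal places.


lambda = 0.0012
mission_time = 312
lambda * t = 0.0012 * 312 = 0.3744
R = exp(-0.3744)
R = 0.6877

0.6877


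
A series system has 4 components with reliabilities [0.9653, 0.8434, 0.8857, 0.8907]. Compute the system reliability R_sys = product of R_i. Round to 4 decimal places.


Components: [0.9653, 0.8434, 0.8857, 0.8907]
After component 1 (R=0.9653): product = 0.9653
After component 2 (R=0.8434): product = 0.8141
After component 3 (R=0.8857): product = 0.7211
After component 4 (R=0.8907): product = 0.6423
R_sys = 0.6423

0.6423


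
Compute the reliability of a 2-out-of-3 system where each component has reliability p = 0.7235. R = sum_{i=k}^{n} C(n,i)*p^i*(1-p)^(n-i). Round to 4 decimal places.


k = 2, n = 3, p = 0.7235
i=2: C(3,2)=3 * 0.7235^2 * 0.2765^1 = 0.4342
i=3: C(3,3)=1 * 0.7235^3 * 0.2765^0 = 0.3787
R = sum of terms = 0.8129

0.8129


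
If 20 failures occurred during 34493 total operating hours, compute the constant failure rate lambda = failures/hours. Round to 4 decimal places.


failures = 20
total_hours = 34493
lambda = 20 / 34493
lambda = 0.0006

0.0006


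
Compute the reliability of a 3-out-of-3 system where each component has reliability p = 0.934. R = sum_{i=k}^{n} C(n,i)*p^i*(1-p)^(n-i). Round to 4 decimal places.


k = 3, n = 3, p = 0.934
i=3: C(3,3)=1 * 0.934^3 * 0.066^0 = 0.8148
R = sum of terms = 0.8148

0.8148


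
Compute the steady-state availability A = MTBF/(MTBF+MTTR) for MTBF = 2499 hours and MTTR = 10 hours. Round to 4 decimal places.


MTBF = 2499
MTTR = 10
MTBF + MTTR = 2509
A = 2499 / 2509
A = 0.996

0.996


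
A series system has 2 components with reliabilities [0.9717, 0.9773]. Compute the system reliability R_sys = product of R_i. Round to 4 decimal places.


Components: [0.9717, 0.9773]
After component 1 (R=0.9717): product = 0.9717
After component 2 (R=0.9773): product = 0.9496
R_sys = 0.9496

0.9496


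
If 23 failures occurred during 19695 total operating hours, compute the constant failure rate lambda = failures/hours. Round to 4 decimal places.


failures = 23
total_hours = 19695
lambda = 23 / 19695
lambda = 0.0012

0.0012


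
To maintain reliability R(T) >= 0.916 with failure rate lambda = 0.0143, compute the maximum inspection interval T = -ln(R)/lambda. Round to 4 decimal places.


R_target = 0.916
lambda = 0.0143
-ln(0.916) = 0.0877
T = 0.0877 / 0.0143
T = 6.1356

6.1356


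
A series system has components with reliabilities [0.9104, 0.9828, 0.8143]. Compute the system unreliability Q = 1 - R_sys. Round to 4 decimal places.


Components: [0.9104, 0.9828, 0.8143]
After component 1: product = 0.9104
After component 2: product = 0.8947
After component 3: product = 0.7286
R_sys = 0.7286
Q = 1 - 0.7286 = 0.2714

0.2714


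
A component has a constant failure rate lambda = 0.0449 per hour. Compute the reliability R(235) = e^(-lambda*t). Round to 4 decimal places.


lambda = 0.0449
t = 235
lambda * t = 10.5515
R(t) = e^(-10.5515)
R(t) = 0.0

0.0


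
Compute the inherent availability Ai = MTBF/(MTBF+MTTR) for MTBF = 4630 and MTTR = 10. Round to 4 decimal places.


MTBF = 4630
MTTR = 10
MTBF + MTTR = 4640
Ai = 4630 / 4640
Ai = 0.9978

0.9978


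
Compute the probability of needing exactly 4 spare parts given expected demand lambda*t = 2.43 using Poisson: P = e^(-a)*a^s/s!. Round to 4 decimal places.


a = 2.43, s = 4
e^(-a) = e^(-2.43) = 0.088
a^s = 2.43^4 = 34.8678
s! = 24
P = 0.088 * 34.8678 / 24
P = 0.1279

0.1279


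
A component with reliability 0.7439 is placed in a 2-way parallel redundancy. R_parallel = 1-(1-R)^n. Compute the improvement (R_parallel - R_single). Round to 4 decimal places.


R_single = 0.7439, n = 2
1 - R_single = 0.2561
(1 - R_single)^n = 0.2561^2 = 0.0656
R_parallel = 1 - 0.0656 = 0.9344
Improvement = 0.9344 - 0.7439
Improvement = 0.1905

0.1905


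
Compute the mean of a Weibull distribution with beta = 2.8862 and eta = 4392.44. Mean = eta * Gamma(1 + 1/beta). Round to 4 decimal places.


beta = 2.8862, eta = 4392.44
1/beta = 0.3465
1 + 1/beta = 1.3465
Gamma(1.3465) = 0.8915
Mean = 4392.44 * 0.8915
Mean = 3915.9272

3915.9272


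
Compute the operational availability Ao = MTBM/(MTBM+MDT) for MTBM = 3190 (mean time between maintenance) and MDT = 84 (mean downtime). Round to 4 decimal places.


MTBM = 3190
MDT = 84
MTBM + MDT = 3274
Ao = 3190 / 3274
Ao = 0.9743

0.9743


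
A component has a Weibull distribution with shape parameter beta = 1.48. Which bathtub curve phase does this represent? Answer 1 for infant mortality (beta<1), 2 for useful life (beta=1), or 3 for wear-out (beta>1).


beta = 1.48
Compare beta to 1:
beta < 1 => infant mortality (phase 1)
beta = 1 => useful life (phase 2)
beta > 1 => wear-out (phase 3)
Since beta = 1.48, this is wear-out (increasing failure rate)
Phase = 3

3


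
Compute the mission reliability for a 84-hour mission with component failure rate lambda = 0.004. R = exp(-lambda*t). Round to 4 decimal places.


lambda = 0.004
mission_time = 84
lambda * t = 0.004 * 84 = 0.336
R = exp(-0.336)
R = 0.7146

0.7146


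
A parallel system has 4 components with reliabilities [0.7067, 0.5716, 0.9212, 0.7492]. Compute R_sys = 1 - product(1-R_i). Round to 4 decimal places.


Components: [0.7067, 0.5716, 0.9212, 0.7492]
(1 - 0.7067) = 0.2933, running product = 0.2933
(1 - 0.5716) = 0.4284, running product = 0.1256
(1 - 0.9212) = 0.0788, running product = 0.0099
(1 - 0.7492) = 0.2508, running product = 0.0025
Product of (1-R_i) = 0.0025
R_sys = 1 - 0.0025 = 0.9975

0.9975


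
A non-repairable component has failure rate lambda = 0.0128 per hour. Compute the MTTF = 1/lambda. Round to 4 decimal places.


lambda = 0.0128
MTTF = 1 / 0.0128
MTTF = 78.125

78.125


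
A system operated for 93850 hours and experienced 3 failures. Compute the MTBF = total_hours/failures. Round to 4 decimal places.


total_hours = 93850
failures = 3
MTBF = 93850 / 3
MTBF = 31283.3333

31283.3333


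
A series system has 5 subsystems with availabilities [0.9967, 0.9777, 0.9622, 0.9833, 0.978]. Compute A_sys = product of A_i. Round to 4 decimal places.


Subsystems: [0.9967, 0.9777, 0.9622, 0.9833, 0.978]
After subsystem 1 (A=0.9967): product = 0.9967
After subsystem 2 (A=0.9777): product = 0.9745
After subsystem 3 (A=0.9622): product = 0.9376
After subsystem 4 (A=0.9833): product = 0.922
After subsystem 5 (A=0.978): product = 0.9017
A_sys = 0.9017

0.9017


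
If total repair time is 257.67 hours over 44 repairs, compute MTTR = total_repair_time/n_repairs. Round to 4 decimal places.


total_repair_time = 257.67
n_repairs = 44
MTTR = 257.67 / 44
MTTR = 5.8561

5.8561


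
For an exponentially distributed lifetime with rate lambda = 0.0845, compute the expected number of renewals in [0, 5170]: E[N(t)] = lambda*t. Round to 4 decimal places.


lambda = 0.0845
t = 5170
E[N(t)] = lambda * t
E[N(t)] = 0.0845 * 5170
E[N(t)] = 436.865

436.865


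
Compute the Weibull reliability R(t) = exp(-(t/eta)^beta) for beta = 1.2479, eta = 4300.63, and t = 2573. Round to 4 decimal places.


beta = 1.2479, eta = 4300.63, t = 2573
t/eta = 2573 / 4300.63 = 0.5983
(t/eta)^beta = 0.5983^1.2479 = 0.5267
R(t) = exp(-0.5267)
R(t) = 0.5905

0.5905


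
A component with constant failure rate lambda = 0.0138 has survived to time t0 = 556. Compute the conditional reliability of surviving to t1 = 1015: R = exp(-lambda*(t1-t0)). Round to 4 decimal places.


lambda = 0.0138
t0 = 556, t1 = 1015
t1 - t0 = 459
lambda * (t1-t0) = 0.0138 * 459 = 6.3342
R = exp(-6.3342)
R = 0.0018

0.0018


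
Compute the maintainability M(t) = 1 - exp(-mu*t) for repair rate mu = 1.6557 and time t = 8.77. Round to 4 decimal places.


mu = 1.6557, t = 8.77
mu * t = 1.6557 * 8.77 = 14.5205
exp(-14.5205) = 0.0
M(t) = 1 - 0.0
M(t) = 1.0

1.0


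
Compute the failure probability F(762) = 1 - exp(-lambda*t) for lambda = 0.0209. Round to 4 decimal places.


lambda = 0.0209, t = 762
lambda * t = 15.9258
exp(-15.9258) = 0.0
F(t) = 1 - 0.0
F(t) = 1.0

1.0


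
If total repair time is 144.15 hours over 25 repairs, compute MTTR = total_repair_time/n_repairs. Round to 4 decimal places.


total_repair_time = 144.15
n_repairs = 25
MTTR = 144.15 / 25
MTTR = 5.766

5.766


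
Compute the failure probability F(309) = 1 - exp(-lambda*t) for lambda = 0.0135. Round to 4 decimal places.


lambda = 0.0135, t = 309
lambda * t = 4.1715
exp(-4.1715) = 0.0154
F(t) = 1 - 0.0154
F(t) = 0.9846

0.9846


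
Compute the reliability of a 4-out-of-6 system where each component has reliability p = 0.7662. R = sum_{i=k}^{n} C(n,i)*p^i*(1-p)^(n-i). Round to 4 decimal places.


k = 4, n = 6, p = 0.7662
i=4: C(6,4)=15 * 0.7662^4 * 0.2338^2 = 0.2826
i=5: C(6,5)=6 * 0.7662^5 * 0.2338^1 = 0.3704
i=6: C(6,6)=1 * 0.7662^6 * 0.2338^0 = 0.2023
R = sum of terms = 0.8553

0.8553


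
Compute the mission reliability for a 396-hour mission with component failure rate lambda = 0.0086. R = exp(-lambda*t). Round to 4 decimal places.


lambda = 0.0086
mission_time = 396
lambda * t = 0.0086 * 396 = 3.4056
R = exp(-3.4056)
R = 0.0332

0.0332


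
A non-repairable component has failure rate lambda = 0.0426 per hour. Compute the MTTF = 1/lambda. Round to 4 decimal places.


lambda = 0.0426
MTTF = 1 / 0.0426
MTTF = 23.4742

23.4742


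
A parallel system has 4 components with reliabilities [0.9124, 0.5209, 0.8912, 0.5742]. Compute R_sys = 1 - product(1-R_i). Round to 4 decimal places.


Components: [0.9124, 0.5209, 0.8912, 0.5742]
(1 - 0.9124) = 0.0876, running product = 0.0876
(1 - 0.5209) = 0.4791, running product = 0.042
(1 - 0.8912) = 0.1088, running product = 0.0046
(1 - 0.5742) = 0.4258, running product = 0.0019
Product of (1-R_i) = 0.0019
R_sys = 1 - 0.0019 = 0.9981

0.9981


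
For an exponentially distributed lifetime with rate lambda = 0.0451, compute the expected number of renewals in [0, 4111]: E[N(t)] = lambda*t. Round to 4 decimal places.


lambda = 0.0451
t = 4111
E[N(t)] = lambda * t
E[N(t)] = 0.0451 * 4111
E[N(t)] = 185.4061

185.4061


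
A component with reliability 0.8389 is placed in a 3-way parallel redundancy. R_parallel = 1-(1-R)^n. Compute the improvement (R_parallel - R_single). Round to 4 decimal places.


R_single = 0.8389, n = 3
1 - R_single = 0.1611
(1 - R_single)^n = 0.1611^3 = 0.0042
R_parallel = 1 - 0.0042 = 0.9958
Improvement = 0.9958 - 0.8389
Improvement = 0.1569

0.1569


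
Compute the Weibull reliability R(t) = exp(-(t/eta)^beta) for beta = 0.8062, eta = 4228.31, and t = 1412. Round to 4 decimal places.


beta = 0.8062, eta = 4228.31, t = 1412
t/eta = 1412 / 4228.31 = 0.3339
(t/eta)^beta = 0.3339^0.8062 = 0.413
R(t) = exp(-0.413)
R(t) = 0.6616

0.6616


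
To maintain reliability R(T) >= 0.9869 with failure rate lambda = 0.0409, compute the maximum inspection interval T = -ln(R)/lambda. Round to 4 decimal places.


R_target = 0.9869
lambda = 0.0409
-ln(0.9869) = 0.0132
T = 0.0132 / 0.0409
T = 0.3224

0.3224


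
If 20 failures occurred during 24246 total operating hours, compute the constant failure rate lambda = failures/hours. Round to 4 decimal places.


failures = 20
total_hours = 24246
lambda = 20 / 24246
lambda = 0.0008

0.0008


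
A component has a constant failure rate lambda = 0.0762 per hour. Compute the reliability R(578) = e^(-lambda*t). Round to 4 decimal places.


lambda = 0.0762
t = 578
lambda * t = 44.0436
R(t) = e^(-44.0436)
R(t) = 0.0

0.0


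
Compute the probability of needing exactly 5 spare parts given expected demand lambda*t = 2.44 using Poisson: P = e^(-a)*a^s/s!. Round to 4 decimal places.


a = 2.44, s = 5
e^(-a) = e^(-2.44) = 0.0872
a^s = 2.44^5 = 86.4867
s! = 120
P = 0.0872 * 86.4867 / 120
P = 0.0628

0.0628


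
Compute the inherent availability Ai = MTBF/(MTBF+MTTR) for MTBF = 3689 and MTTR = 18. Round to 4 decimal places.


MTBF = 3689
MTTR = 18
MTBF + MTTR = 3707
Ai = 3689 / 3707
Ai = 0.9951

0.9951


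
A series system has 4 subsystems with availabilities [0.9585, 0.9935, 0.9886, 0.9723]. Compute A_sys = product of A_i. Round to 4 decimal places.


Subsystems: [0.9585, 0.9935, 0.9886, 0.9723]
After subsystem 1 (A=0.9585): product = 0.9585
After subsystem 2 (A=0.9935): product = 0.9523
After subsystem 3 (A=0.9886): product = 0.9414
After subsystem 4 (A=0.9723): product = 0.9153
A_sys = 0.9153

0.9153


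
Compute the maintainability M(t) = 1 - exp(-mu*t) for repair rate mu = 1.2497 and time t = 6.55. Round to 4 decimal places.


mu = 1.2497, t = 6.55
mu * t = 1.2497 * 6.55 = 8.1855
exp(-8.1855) = 0.0003
M(t) = 1 - 0.0003
M(t) = 0.9997

0.9997


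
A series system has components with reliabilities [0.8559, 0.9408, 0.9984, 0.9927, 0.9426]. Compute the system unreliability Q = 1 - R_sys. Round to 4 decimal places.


Components: [0.8559, 0.9408, 0.9984, 0.9927, 0.9426]
After component 1: product = 0.8559
After component 2: product = 0.8052
After component 3: product = 0.8039
After component 4: product = 0.7981
After component 5: product = 0.7523
R_sys = 0.7523
Q = 1 - 0.7523 = 0.2477

0.2477


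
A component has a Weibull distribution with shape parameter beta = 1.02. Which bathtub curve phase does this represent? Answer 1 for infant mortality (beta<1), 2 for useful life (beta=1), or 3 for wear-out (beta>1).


beta = 1.02
Compare beta to 1:
beta < 1 => infant mortality (phase 1)
beta = 1 => useful life (phase 2)
beta > 1 => wear-out (phase 3)
Since beta = 1.02, this is wear-out (increasing failure rate)
Phase = 3

3


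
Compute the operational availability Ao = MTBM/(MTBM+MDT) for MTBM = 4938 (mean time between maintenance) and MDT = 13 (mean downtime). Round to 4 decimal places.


MTBM = 4938
MDT = 13
MTBM + MDT = 4951
Ao = 4938 / 4951
Ao = 0.9974

0.9974


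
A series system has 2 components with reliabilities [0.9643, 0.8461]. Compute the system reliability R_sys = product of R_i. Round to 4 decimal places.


Components: [0.9643, 0.8461]
After component 1 (R=0.9643): product = 0.9643
After component 2 (R=0.8461): product = 0.8159
R_sys = 0.8159

0.8159


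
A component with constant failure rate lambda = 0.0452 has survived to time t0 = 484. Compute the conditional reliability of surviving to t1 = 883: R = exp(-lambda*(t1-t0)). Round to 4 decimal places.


lambda = 0.0452
t0 = 484, t1 = 883
t1 - t0 = 399
lambda * (t1-t0) = 0.0452 * 399 = 18.0348
R = exp(-18.0348)
R = 0.0

0.0


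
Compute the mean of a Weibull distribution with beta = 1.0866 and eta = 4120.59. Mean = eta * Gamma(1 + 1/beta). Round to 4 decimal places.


beta = 1.0866, eta = 4120.59
1/beta = 0.9203
1 + 1/beta = 1.9203
Gamma(1.9203) = 0.9689
Mean = 4120.59 * 0.9689
Mean = 3992.3676

3992.3676


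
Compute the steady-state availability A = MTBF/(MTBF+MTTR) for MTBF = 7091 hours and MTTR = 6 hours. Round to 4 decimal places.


MTBF = 7091
MTTR = 6
MTBF + MTTR = 7097
A = 7091 / 7097
A = 0.9992

0.9992


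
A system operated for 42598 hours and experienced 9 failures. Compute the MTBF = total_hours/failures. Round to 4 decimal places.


total_hours = 42598
failures = 9
MTBF = 42598 / 9
MTBF = 4733.1111

4733.1111


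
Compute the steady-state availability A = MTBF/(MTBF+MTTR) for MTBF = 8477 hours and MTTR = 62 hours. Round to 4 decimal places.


MTBF = 8477
MTTR = 62
MTBF + MTTR = 8539
A = 8477 / 8539
A = 0.9927

0.9927


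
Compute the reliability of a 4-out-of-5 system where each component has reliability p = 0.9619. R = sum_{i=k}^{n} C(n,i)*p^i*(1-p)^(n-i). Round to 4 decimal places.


k = 4, n = 5, p = 0.9619
i=4: C(5,4)=5 * 0.9619^4 * 0.0381^1 = 0.1631
i=5: C(5,5)=1 * 0.9619^5 * 0.0381^0 = 0.8235
R = sum of terms = 0.9866

0.9866


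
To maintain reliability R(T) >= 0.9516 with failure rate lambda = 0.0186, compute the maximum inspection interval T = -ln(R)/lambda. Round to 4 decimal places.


R_target = 0.9516
lambda = 0.0186
-ln(0.9516) = 0.0496
T = 0.0496 / 0.0186
T = 2.6672

2.6672


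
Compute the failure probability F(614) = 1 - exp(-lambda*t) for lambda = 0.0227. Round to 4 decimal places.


lambda = 0.0227, t = 614
lambda * t = 13.9378
exp(-13.9378) = 0.0
F(t) = 1 - 0.0
F(t) = 1.0

1.0


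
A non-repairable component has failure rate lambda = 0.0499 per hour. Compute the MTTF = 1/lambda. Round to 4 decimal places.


lambda = 0.0499
MTTF = 1 / 0.0499
MTTF = 20.0401

20.0401


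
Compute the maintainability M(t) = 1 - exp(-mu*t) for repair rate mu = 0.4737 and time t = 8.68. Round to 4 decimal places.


mu = 0.4737, t = 8.68
mu * t = 0.4737 * 8.68 = 4.1117
exp(-4.1117) = 0.0164
M(t) = 1 - 0.0164
M(t) = 0.9836

0.9836


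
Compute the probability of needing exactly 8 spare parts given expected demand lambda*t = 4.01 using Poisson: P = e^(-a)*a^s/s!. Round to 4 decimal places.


a = 4.01, s = 8
e^(-a) = e^(-4.01) = 0.0181
a^s = 4.01^8 = 66858.2463
s! = 40320
P = 0.0181 * 66858.2463 / 40320
P = 0.0301

0.0301


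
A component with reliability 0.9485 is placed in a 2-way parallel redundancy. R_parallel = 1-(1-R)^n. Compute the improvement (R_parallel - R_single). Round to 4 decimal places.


R_single = 0.9485, n = 2
1 - R_single = 0.0515
(1 - R_single)^n = 0.0515^2 = 0.0027
R_parallel = 1 - 0.0027 = 0.9973
Improvement = 0.9973 - 0.9485
Improvement = 0.0488

0.0488


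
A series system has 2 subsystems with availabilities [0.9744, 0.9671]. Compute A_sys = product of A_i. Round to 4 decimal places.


Subsystems: [0.9744, 0.9671]
After subsystem 1 (A=0.9744): product = 0.9744
After subsystem 2 (A=0.9671): product = 0.9423
A_sys = 0.9423

0.9423


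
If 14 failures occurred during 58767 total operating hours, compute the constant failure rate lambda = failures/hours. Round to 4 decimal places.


failures = 14
total_hours = 58767
lambda = 14 / 58767
lambda = 0.0002

0.0002


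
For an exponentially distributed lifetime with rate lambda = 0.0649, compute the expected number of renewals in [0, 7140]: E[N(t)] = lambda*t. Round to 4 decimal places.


lambda = 0.0649
t = 7140
E[N(t)] = lambda * t
E[N(t)] = 0.0649 * 7140
E[N(t)] = 463.386

463.386


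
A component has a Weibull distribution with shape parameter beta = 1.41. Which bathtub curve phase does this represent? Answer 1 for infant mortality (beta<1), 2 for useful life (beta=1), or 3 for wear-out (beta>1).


beta = 1.41
Compare beta to 1:
beta < 1 => infant mortality (phase 1)
beta = 1 => useful life (phase 2)
beta > 1 => wear-out (phase 3)
Since beta = 1.41, this is wear-out (increasing failure rate)
Phase = 3

3


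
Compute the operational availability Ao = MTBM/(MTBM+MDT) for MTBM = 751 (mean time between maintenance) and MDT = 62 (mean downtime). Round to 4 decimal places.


MTBM = 751
MDT = 62
MTBM + MDT = 813
Ao = 751 / 813
Ao = 0.9237

0.9237


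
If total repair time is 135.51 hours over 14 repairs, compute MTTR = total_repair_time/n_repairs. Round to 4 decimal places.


total_repair_time = 135.51
n_repairs = 14
MTTR = 135.51 / 14
MTTR = 9.6793

9.6793


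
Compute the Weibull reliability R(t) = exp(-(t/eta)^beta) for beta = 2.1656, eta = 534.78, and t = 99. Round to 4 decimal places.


beta = 2.1656, eta = 534.78, t = 99
t/eta = 99 / 534.78 = 0.1851
(t/eta)^beta = 0.1851^2.1656 = 0.0259
R(t) = exp(-0.0259)
R(t) = 0.9744

0.9744


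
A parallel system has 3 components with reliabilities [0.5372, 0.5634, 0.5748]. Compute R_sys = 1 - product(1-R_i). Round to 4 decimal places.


Components: [0.5372, 0.5634, 0.5748]
(1 - 0.5372) = 0.4628, running product = 0.4628
(1 - 0.5634) = 0.4366, running product = 0.2021
(1 - 0.5748) = 0.4252, running product = 0.0859
Product of (1-R_i) = 0.0859
R_sys = 1 - 0.0859 = 0.9141

0.9141


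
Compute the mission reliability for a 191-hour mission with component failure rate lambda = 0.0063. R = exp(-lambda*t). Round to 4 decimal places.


lambda = 0.0063
mission_time = 191
lambda * t = 0.0063 * 191 = 1.2033
R = exp(-1.2033)
R = 0.3002

0.3002


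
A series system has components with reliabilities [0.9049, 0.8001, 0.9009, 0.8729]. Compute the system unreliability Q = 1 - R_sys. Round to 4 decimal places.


Components: [0.9049, 0.8001, 0.9009, 0.8729]
After component 1: product = 0.9049
After component 2: product = 0.724
After component 3: product = 0.6523
After component 4: product = 0.5694
R_sys = 0.5694
Q = 1 - 0.5694 = 0.4306

0.4306


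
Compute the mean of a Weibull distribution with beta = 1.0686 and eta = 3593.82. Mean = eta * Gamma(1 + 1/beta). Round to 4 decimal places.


beta = 1.0686, eta = 3593.82
1/beta = 0.9358
1 + 1/beta = 1.9358
Gamma(1.9358) = 0.9745
Mean = 3593.82 * 0.9745
Mean = 3502.3063

3502.3063


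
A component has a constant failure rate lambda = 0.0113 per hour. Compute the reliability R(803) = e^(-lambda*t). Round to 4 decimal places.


lambda = 0.0113
t = 803
lambda * t = 9.0739
R(t) = e^(-9.0739)
R(t) = 0.0001

0.0001


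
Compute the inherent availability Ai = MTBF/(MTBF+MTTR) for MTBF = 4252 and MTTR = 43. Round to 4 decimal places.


MTBF = 4252
MTTR = 43
MTBF + MTTR = 4295
Ai = 4252 / 4295
Ai = 0.99

0.99


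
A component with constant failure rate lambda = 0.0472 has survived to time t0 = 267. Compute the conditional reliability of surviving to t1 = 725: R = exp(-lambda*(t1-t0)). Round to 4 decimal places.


lambda = 0.0472
t0 = 267, t1 = 725
t1 - t0 = 458
lambda * (t1-t0) = 0.0472 * 458 = 21.6176
R = exp(-21.6176)
R = 0.0

0.0


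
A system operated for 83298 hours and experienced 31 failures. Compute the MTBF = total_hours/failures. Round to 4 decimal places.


total_hours = 83298
failures = 31
MTBF = 83298 / 31
MTBF = 2687.0323

2687.0323


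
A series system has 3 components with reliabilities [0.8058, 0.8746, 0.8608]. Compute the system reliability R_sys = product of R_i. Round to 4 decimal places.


Components: [0.8058, 0.8746, 0.8608]
After component 1 (R=0.8058): product = 0.8058
After component 2 (R=0.8746): product = 0.7048
After component 3 (R=0.8608): product = 0.6067
R_sys = 0.6067

0.6067


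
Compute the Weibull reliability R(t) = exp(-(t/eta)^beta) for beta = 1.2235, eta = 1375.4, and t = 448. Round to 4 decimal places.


beta = 1.2235, eta = 1375.4, t = 448
t/eta = 448 / 1375.4 = 0.3257
(t/eta)^beta = 0.3257^1.2235 = 0.2535
R(t) = exp(-0.2535)
R(t) = 0.7761

0.7761


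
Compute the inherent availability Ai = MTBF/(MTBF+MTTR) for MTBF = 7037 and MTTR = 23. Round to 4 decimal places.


MTBF = 7037
MTTR = 23
MTBF + MTTR = 7060
Ai = 7037 / 7060
Ai = 0.9967

0.9967


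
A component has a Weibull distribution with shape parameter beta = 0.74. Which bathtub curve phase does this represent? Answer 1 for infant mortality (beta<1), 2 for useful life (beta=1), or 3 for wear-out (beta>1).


beta = 0.74
Compare beta to 1:
beta < 1 => infant mortality (phase 1)
beta = 1 => useful life (phase 2)
beta > 1 => wear-out (phase 3)
Since beta = 0.74, this is infant mortality (decreasing failure rate)
Phase = 1

1


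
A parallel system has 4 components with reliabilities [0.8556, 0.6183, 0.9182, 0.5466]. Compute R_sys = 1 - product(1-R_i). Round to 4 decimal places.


Components: [0.8556, 0.6183, 0.9182, 0.5466]
(1 - 0.8556) = 0.1444, running product = 0.1444
(1 - 0.6183) = 0.3817, running product = 0.0551
(1 - 0.9182) = 0.0818, running product = 0.0045
(1 - 0.5466) = 0.4534, running product = 0.002
Product of (1-R_i) = 0.002
R_sys = 1 - 0.002 = 0.998

0.998
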